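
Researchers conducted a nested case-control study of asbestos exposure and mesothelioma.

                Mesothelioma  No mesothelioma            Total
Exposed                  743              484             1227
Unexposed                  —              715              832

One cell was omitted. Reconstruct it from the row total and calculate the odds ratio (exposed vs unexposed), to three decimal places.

The missing cell is in the unexposed row: 832 − 715 = 117.
So a = 743, b = 484, c = 117, d = 715.
OR = (a·d)/(b·c) = (743 × 715) / (484 × 117) = 531245 / 56628 = 9.38131

9.381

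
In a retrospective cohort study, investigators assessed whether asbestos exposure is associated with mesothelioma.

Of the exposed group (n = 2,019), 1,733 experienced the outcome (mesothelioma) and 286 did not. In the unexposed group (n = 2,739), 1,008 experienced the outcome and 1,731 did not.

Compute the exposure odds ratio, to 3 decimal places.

10.406

From the description: a = 1733, b = 286, c = 1008, d = 1731.
OR = (a·d)/(b·c) = (1733 × 1731) / (286 × 1008) = 2999823 / 288288 = 10.40565
The odds of mesothelioma are about 10.41 times as high in the exposed group.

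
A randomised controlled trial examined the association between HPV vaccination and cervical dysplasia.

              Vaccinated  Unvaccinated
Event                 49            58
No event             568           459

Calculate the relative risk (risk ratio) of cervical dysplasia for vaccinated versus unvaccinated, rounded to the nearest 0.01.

0.71

Reading the table with exposure as columns: a = 49 (Vaccinated, case), b = 568 (Vaccinated, non-case), c = 58 (Unvaccinated, case), d = 459.
Risk in exposed = 49/617 = 0.07942; risk in unexposed = 58/517 = 0.11219.
RR = 0.07942 / 0.11219 = 0.70790
The risk is 29% lower among the exposed than among the unexposed.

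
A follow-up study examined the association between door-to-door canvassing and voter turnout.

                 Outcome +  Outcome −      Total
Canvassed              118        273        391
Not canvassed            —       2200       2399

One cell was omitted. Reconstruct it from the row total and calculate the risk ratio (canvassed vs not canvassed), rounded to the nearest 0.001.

The missing cell is in the unexposed row: 2399 − 2200 = 199.
So a = 118, b = 273, c = 199, d = 2200.
RR = [a/(a+b)] / [c/(c+d)] = (118/391) / (199/2399) = 0.30179/0.08295 = 3.63817

3.638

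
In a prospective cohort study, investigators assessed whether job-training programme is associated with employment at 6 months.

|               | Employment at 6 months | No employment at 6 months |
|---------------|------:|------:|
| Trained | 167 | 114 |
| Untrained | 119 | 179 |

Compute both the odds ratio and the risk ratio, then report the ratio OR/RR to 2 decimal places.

Cells: a = 167, b = 114, c = 119, d = 179.
OR = (167·179)/(114·119) = 29893/13566 = 2.20352
Risk in exposed = 167/281 = 0.59431; risk in unexposed = 119/298 = 0.39933; RR = 1.48826
OR/RR = 2.20352 / 1.48826 = 1.48060
The outcome is not rare, so the OR lies further from 1 than the RR.

1.48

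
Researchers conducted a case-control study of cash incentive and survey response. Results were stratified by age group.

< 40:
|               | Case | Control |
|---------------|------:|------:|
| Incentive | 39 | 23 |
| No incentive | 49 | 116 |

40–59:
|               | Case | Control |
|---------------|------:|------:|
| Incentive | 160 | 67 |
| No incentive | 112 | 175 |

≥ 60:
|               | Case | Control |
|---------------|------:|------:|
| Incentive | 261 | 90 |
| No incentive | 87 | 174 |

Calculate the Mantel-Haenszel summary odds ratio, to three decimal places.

4.593

OR_MH = Σ(aᵢdᵢ/nᵢ) / Σ(bᵢcᵢ/nᵢ), where nᵢ is the stratum total.
Stratum 1 (< 40): n = 227; a·d/n = 39·116/227 = 19.9295; b·c/n = 23·49/227 = 4.9648
Stratum 2 (40–59): n = 514; a·d/n = 160·175/514 = 54.4747; b·c/n = 67·112/514 = 14.5992
Stratum 3 (≥ 60): n = 612; a·d/n = 261·174/612 = 74.2059; b·c/n = 90·87/612 = 12.7941
OR_MH = (19.9295 + 54.4747 + 74.2059) / (4.9648 + 14.5992 + 12.7941) = 148.6101 / 32.3581 = 4.59267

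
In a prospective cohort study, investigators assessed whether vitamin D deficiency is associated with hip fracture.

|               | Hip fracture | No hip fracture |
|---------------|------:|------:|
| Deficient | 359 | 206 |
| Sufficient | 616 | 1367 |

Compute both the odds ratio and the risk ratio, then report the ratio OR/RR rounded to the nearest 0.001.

1.891

Cells: a = 359, b = 206, c = 616, d = 1367.
OR = (359·1367)/(206·616) = 490753/126896 = 3.86736
Risk in exposed = 359/565 = 0.63540; risk in unexposed = 616/1983 = 0.31064; RR = 2.04545
OR/RR = 3.86736 / 2.04545 = 1.89072
The outcome is not rare, so the OR lies further from 1 than the RR.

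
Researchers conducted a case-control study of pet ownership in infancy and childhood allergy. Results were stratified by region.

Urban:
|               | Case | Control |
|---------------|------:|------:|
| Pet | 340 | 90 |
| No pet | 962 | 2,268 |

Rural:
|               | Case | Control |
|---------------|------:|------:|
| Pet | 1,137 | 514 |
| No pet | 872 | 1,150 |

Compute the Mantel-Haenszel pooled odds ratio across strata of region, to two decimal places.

3.89

OR_MH = Σ(aᵢdᵢ/nᵢ) / Σ(bᵢcᵢ/nᵢ), where nᵢ is the stratum total.
Stratum 1 (Urban): n = 3660; a·d/n = 340·2268/3660 = 210.6885; b·c/n = 90·962/3660 = 23.6557
Stratum 2 (Rural): n = 3673; a·d/n = 1137·1150/3673 = 355.9897; b·c/n = 514·872/3673 = 122.0278
OR_MH = (210.6885 + 355.9897) / (23.6557 + 122.0278) = 566.6782 / 145.6835 = 3.88979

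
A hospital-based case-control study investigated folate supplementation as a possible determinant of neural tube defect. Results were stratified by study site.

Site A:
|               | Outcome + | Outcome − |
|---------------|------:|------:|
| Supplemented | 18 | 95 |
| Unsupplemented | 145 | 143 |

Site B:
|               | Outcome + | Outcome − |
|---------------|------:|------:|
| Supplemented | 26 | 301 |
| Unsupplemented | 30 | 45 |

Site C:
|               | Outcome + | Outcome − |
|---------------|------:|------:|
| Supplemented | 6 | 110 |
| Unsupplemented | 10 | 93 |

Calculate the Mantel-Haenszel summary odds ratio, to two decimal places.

0.19

OR_MH = Σ(aᵢdᵢ/nᵢ) / Σ(bᵢcᵢ/nᵢ), where nᵢ is the stratum total.
Stratum 1 (Site A): n = 401; a·d/n = 18·143/401 = 6.4190; b·c/n = 95·145/401 = 34.3516
Stratum 2 (Site B): n = 402; a·d/n = 26·45/402 = 2.9104; b·c/n = 301·30/402 = 22.4627
Stratum 3 (Site C): n = 219; a·d/n = 6·93/219 = 2.5479; b·c/n = 110·10/219 = 5.0228
OR_MH = (6.4190 + 2.9104 + 2.5479) / (34.3516 + 22.4627 + 5.0228) = 11.8773 / 61.8371 = 0.19207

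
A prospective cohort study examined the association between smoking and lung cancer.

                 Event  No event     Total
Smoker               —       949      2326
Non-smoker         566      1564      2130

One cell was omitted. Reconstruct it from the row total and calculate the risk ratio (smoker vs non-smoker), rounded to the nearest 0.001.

The missing cell is in the exposed row: 2326 − 949 = 1377.
So a = 1377, b = 949, c = 566, d = 1564.
RR = [a/(a+b)] / [c/(c+d)] = (1377/2326) / (566/2130) = 0.59200/0.26573 = 2.22786

2.228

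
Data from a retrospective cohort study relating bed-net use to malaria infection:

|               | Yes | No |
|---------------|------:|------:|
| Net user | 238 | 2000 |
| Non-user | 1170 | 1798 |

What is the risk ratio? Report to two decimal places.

0.27

Cells: a = 238, b = 2000, c = 1170, d = 1798.
Risk in exposed = 238/2238 = 0.10634; risk in unexposed = 1170/2968 = 0.39420.
RR = 0.10634 / 0.39420 = 0.26977
The risk is 73% lower among the exposed than among the unexposed.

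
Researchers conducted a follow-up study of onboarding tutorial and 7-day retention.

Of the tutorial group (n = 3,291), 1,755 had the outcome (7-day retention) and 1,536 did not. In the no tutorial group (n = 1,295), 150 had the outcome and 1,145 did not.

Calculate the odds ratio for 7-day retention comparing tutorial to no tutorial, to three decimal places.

From the description: a = 1755, b = 1536, c = 150, d = 1145.
OR = (a·d)/(b·c) = (1755 × 1145) / (1536 × 150) = 2009475 / 230400 = 8.72168
The odds of 7-day retention are about 8.72 times as high in the tutorial group.

8.722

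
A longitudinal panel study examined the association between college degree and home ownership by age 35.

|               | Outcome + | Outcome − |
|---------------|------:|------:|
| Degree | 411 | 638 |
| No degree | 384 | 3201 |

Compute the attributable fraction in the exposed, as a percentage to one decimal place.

72.7

Cells: a = 411, b = 638, c = 384, d = 3201.
Risk in exposed = 411/1049 = 0.39180; risk in unexposed = 384/3585 = 0.10711.
RR = 0.39180/0.10711 = 3.65784
AR% = (RR − 1)/RR × 100 = (3.65784 − 1)/3.65784 × 100 = 72.6614%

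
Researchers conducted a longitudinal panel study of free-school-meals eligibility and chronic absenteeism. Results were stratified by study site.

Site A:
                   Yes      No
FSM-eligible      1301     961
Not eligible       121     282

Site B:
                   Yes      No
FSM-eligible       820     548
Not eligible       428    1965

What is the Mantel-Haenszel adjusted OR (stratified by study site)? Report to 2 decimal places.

OR_MH = Σ(aᵢdᵢ/nᵢ) / Σ(bᵢcᵢ/nᵢ), where nᵢ is the stratum total.
Stratum 1 (Site A): n = 2665; a·d/n = 1301·282/2665 = 137.6668; b·c/n = 961·121/2665 = 43.6326
Stratum 2 (Site B): n = 3761; a·d/n = 820·1965/3761 = 428.4233; b·c/n = 548·428/3761 = 62.3621
OR_MH = (137.6668 + 428.4233) / (43.6326 + 62.3621) = 566.0901 / 105.9948 = 5.34074

5.34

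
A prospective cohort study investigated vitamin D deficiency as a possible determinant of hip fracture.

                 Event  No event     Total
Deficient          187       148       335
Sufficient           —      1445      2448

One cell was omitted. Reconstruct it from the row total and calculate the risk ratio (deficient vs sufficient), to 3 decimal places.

The missing cell is in the unexposed row: 2448 − 1445 = 1003.
So a = 187, b = 148, c = 1003, d = 1445.
RR = [a/(a+b)] / [c/(c+d)] = (187/335) / (1003/2448) = 0.55821/0.40972 = 1.36241

1.362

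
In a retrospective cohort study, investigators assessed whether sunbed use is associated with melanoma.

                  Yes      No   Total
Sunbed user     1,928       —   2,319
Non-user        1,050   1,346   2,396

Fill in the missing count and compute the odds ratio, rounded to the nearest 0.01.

The missing cell is in the exposed row: 2319 − 1928 = 391.
So a = 1928, b = 391, c = 1050, d = 1346.
OR = (a·d)/(b·c) = (1928 × 1346) / (391 × 1050) = 2595088 / 410550 = 6.32100

6.32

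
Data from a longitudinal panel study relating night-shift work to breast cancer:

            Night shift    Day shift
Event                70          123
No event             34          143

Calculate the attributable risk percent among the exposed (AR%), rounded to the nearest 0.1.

Reading the table with exposure as columns: a = 70 (Night shift, case), b = 34 (Night shift, non-case), c = 123 (Day shift, case), d = 143.
Risk in exposed = 70/104 = 0.67308; risk in unexposed = 123/266 = 0.46241.
RR = 0.67308/0.46241 = 1.45560
AR% = (RR − 1)/RR × 100 = (1.45560 − 1)/1.45560 × 100 = 31.2997%

31.3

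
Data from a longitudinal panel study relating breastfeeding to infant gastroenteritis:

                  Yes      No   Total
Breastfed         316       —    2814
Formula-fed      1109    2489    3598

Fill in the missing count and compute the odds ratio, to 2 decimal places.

The missing cell is in the exposed row: 2814 − 316 = 2498.
So a = 316, b = 2498, c = 1109, d = 2489.
OR = (a·d)/(b·c) = (316 × 2489) / (2498 × 1109) = 786524 / 2770282 = 0.28391

0.28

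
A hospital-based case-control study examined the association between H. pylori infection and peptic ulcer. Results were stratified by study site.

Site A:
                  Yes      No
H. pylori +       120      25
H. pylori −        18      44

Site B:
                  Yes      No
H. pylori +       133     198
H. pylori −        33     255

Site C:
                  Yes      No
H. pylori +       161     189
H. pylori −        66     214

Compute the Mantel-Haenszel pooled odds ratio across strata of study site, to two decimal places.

OR_MH = Σ(aᵢdᵢ/nᵢ) / Σ(bᵢcᵢ/nᵢ), where nᵢ is the stratum total.
Stratum 1 (Site A): n = 207; a·d/n = 120·44/207 = 25.5072; b·c/n = 25·18/207 = 2.1739
Stratum 2 (Site B): n = 619; a·d/n = 133·255/619 = 54.7900; b·c/n = 198·33/619 = 10.5557
Stratum 3 (Site C): n = 630; a·d/n = 161·214/630 = 54.6889; b·c/n = 189·66/630 = 19.8000
OR_MH = (25.5072 + 54.7900 + 54.6889) / (2.1739 + 10.5557 + 19.8000) = 134.9861 / 32.5296 = 4.14963

4.15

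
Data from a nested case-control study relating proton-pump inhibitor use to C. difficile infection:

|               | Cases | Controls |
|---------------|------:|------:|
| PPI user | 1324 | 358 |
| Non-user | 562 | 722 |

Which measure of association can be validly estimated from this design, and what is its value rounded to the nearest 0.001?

Cells: a = 1324, b = 358, c = 562, d = 722.
This is a nested case-control study: participants were sampled on outcome status, so risks in the source population cannot be estimated directly — relative risk is not valid here. The odds ratio is the appropriate measure.
OR = (a·d)/(b·c) = (1324 × 722) / (358 × 562) = 955928 / 201196 = 4.75123

4.751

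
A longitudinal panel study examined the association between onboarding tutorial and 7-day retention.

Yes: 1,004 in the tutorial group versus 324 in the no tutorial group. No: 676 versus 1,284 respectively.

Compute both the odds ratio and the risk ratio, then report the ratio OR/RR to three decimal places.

1.984

From the description: a = 1004, b = 676, c = 324, d = 1284.
OR = (1004·1284)/(676·324) = 1289136/219024 = 5.88582
Risk in exposed = 1004/1680 = 0.59762; risk in unexposed = 324/1608 = 0.20149; RR = 2.96596
OR/RR = 5.88582 / 2.96596 = 1.98446
The outcome is not rare, so the OR lies further from 1 than the RR.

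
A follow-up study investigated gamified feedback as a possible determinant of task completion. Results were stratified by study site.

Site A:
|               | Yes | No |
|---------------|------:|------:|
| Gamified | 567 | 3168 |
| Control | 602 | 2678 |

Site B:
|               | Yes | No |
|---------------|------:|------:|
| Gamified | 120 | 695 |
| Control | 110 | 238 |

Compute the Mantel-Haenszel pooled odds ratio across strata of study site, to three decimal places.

0.714

OR_MH = Σ(aᵢdᵢ/nᵢ) / Σ(bᵢcᵢ/nᵢ), where nᵢ is the stratum total.
Stratum 1 (Site A): n = 7015; a·d/n = 567·2678/7015 = 216.4542; b·c/n = 3168·602/7015 = 271.8654
Stratum 2 (Site B): n = 1163; a·d/n = 120·238/1163 = 24.5572; b·c/n = 695·110/1163 = 65.7352
OR_MH = (216.4542 + 24.5572) / (271.8654 + 65.7352) = 241.0113 / 337.6006 = 0.71389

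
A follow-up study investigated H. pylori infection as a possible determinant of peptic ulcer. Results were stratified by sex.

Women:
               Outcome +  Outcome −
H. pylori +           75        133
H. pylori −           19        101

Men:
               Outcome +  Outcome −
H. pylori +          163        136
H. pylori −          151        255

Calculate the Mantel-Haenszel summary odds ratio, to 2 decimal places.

OR_MH = Σ(aᵢdᵢ/nᵢ) / Σ(bᵢcᵢ/nᵢ), where nᵢ is the stratum total.
Stratum 1 (Women): n = 328; a·d/n = 75·101/328 = 23.0945; b·c/n = 133·19/328 = 7.7043
Stratum 2 (Men): n = 705; a·d/n = 163·255/705 = 58.9574; b·c/n = 136·151/705 = 29.1291
OR_MH = (23.0945 + 58.9574) / (7.7043 + 29.1291) = 82.0520 / 36.8333 = 2.22765

2.23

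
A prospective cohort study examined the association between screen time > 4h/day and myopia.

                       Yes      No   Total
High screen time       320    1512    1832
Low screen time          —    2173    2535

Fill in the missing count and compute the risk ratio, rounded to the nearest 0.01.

The missing cell is in the unexposed row: 2535 − 2173 = 362.
So a = 320, b = 1512, c = 362, d = 2173.
RR = [a/(a+b)] / [c/(c+d)] = (320/1832) / (362/2535) = 0.17467/0.14280 = 1.22319

1.22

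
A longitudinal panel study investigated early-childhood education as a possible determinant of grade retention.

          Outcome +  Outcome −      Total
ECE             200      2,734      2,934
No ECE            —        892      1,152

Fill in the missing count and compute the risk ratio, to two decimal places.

The missing cell is in the unexposed row: 1152 − 892 = 260.
So a = 200, b = 2734, c = 260, d = 892.
RR = [a/(a+b)] / [c/(c+d)] = (200/2934) / (260/1152) = 0.06817/0.22569 = 0.30203

0.30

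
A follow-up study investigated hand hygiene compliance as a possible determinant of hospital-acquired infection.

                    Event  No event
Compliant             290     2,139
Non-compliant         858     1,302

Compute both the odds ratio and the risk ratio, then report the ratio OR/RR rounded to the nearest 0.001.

0.685

Cells: a = 290, b = 2139, c = 858, d = 1302.
OR = (290·1302)/(2139·858) = 377580/1835262 = 0.20574
Risk in exposed = 290/2429 = 0.11939; risk in unexposed = 858/2160 = 0.39722; RR = 0.30056
OR/RR = 0.20574 / 0.30056 = 0.68450
The outcome is not rare, so the OR lies further from 1 than the RR.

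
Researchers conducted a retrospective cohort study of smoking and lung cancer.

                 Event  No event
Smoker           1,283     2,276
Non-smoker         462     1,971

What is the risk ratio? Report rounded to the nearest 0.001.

1.898

Cells: a = 1283, b = 2276, c = 462, d = 1971.
Risk in exposed = 1283/3559 = 0.36049; risk in unexposed = 462/2433 = 0.18989.
RR = 0.36049 / 0.18989 = 1.89845
The risk among the exposed is 1.90 times that among the unexposed.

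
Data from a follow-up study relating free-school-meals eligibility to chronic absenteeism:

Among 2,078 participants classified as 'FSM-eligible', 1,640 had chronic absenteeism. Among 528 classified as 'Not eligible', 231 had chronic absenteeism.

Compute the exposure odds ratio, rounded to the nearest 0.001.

From the description: a = 1640, b = 438, c = 231, d = 297.
OR = (a·d)/(b·c) = (1640 × 297) / (438 × 231) = 487080 / 101178 = 4.81409
The odds of chronic absenteeism are about 4.81 times as high in the fsm-eligible group.

4.814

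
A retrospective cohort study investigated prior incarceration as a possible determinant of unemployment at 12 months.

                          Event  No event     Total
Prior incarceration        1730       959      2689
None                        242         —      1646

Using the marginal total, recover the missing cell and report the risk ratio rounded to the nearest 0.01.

The missing cell is in the unexposed row: 1646 − 242 = 1404.
So a = 1730, b = 959, c = 242, d = 1404.
RR = [a/(a+b)] / [c/(c+d)] = (1730/2689) / (242/1646) = 0.64336/0.14702 = 4.37592

4.38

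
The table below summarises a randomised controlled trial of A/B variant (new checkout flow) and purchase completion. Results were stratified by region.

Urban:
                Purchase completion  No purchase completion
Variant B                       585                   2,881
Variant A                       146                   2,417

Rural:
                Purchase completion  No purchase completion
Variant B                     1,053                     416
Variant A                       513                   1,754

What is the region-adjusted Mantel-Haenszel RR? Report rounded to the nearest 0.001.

RR_MH = Σ(aᵢ·n₀ᵢ/nᵢ) / Σ(cᵢ·n₁ᵢ/nᵢ), with n₁ᵢ = aᵢ+bᵢ (exposed), n₀ᵢ = cᵢ+dᵢ (unexposed), nᵢ = n₁ᵢ+n₀ᵢ.
Stratum 1 (Urban): n₁ = 3466, n₀ = 2563, n = 6029; a·n₀/n = 585·2563/6029 = 248.6905; c·n₁/n = 146·3466/6029 = 83.9337
Stratum 2 (Rural): n₁ = 1469, n₀ = 2267, n = 3736; a·n₀/n = 1053·2267/3736 = 638.9590; c·n₁/n = 513·1469/3736 = 201.7123
RR_MH = (248.6905 + 638.9590) / (83.9337 + 201.7123) = 887.6495 / 285.6459 = 3.10752

3.108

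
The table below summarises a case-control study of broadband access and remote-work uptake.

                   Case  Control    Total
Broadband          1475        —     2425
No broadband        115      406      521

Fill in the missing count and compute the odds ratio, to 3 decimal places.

5.481

The missing cell is in the exposed row: 2425 − 1475 = 950.
So a = 1475, b = 950, c = 115, d = 406.
OR = (a·d)/(b·c) = (1475 × 406) / (950 × 115) = 598850 / 109250 = 5.48146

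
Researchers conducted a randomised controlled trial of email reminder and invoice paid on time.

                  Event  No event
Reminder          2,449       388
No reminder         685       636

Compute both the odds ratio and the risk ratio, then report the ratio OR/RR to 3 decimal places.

3.520

Cells: a = 2449, b = 388, c = 685, d = 636.
OR = (2449·636)/(388·685) = 1557564/265780 = 5.86035
Risk in exposed = 2449/2837 = 0.86324; risk in unexposed = 685/1321 = 0.51855; RR = 1.66472
OR/RR = 5.86035 / 1.66472 = 3.52032
The outcome is not rare, so the OR lies further from 1 than the RR.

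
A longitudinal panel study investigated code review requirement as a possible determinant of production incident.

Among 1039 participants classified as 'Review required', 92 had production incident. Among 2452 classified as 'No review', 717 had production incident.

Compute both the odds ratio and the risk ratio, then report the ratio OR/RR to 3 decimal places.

From the description: a = 92, b = 947, c = 717, d = 1735.
OR = (92·1735)/(947·717) = 159620/678999 = 0.23508
Risk in exposed = 92/1039 = 0.08855; risk in unexposed = 717/2452 = 0.29241; RR = 0.30281
OR/RR = 0.23508 / 0.30281 = 0.77633
The outcome is not rare, so the OR lies further from 1 than the RR.

0.776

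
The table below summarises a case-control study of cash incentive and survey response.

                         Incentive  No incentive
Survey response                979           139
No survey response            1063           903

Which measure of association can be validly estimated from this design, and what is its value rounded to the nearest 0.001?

5.983

Reading the table with exposure as columns: a = 979 (Incentive, case), b = 1063 (Incentive, non-case), c = 139 (No incentive, case), d = 903.
This is a case-control study: participants were sampled on outcome status, so risks in the source population cannot be estimated directly — relative risk is not valid here. The odds ratio is the appropriate measure.
OR = (a·d)/(b·c) = (979 × 903) / (1063 × 139) = 884037 / 147757 = 5.98305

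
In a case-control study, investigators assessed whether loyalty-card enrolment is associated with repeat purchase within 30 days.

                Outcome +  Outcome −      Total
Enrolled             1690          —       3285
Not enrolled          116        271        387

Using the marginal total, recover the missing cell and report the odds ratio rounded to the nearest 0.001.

The missing cell is in the exposed row: 3285 − 1690 = 1595.
So a = 1690, b = 1595, c = 116, d = 271.
OR = (a·d)/(b·c) = (1690 × 271) / (1595 × 116) = 457990 / 185020 = 2.47535

2.475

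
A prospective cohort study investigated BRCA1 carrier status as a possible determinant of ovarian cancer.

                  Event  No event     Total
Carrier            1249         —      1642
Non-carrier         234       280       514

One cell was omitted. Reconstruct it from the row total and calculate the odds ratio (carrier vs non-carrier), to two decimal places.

3.80

The missing cell is in the exposed row: 1642 − 1249 = 393.
So a = 1249, b = 393, c = 234, d = 280.
OR = (a·d)/(b·c) = (1249 × 280) / (393 × 234) = 349720 / 91962 = 3.80288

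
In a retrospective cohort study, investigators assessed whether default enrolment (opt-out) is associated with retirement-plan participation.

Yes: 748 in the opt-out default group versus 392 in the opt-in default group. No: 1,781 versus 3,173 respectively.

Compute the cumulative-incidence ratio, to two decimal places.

2.69

From the description: a = 748, b = 1781, c = 392, d = 3173.
Risk in exposed = 748/2529 = 0.29577; risk in unexposed = 392/3565 = 0.10996.
RR = 0.29577 / 0.10996 = 2.68984
The risk among the exposed is 2.69 times that among the unexposed.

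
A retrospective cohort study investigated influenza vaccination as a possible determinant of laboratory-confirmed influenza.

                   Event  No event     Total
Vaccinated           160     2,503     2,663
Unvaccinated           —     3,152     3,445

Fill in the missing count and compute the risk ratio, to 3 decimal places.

0.706

The missing cell is in the unexposed row: 3445 − 3152 = 293.
So a = 160, b = 2503, c = 293, d = 3152.
RR = [a/(a+b)] / [c/(c+d)] = (160/2663) / (293/3445) = 0.06008/0.08505 = 0.70643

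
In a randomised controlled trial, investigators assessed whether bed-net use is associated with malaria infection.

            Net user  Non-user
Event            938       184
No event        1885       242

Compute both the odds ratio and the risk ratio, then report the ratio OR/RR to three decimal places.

0.851

Reading the table with exposure as columns: a = 938 (Net user, case), b = 1885 (Net user, non-case), c = 184 (Non-user, case), d = 242.
OR = (938·242)/(1885·184) = 226996/346840 = 0.65447
Risk in exposed = 938/2823 = 0.33227; risk in unexposed = 184/426 = 0.43192; RR = 0.76928
OR/RR = 0.65447 / 0.76928 = 0.85076
The outcome is not rare, so the OR lies further from 1 than the RR.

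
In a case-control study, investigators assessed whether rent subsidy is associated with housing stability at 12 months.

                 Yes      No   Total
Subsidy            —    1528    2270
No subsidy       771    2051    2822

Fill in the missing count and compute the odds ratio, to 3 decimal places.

1.292

The missing cell is in the exposed row: 2270 − 1528 = 742.
So a = 742, b = 1528, c = 771, d = 2051.
OR = (a·d)/(b·c) = (742 × 2051) / (1528 × 771) = 1521842 / 1178088 = 1.29179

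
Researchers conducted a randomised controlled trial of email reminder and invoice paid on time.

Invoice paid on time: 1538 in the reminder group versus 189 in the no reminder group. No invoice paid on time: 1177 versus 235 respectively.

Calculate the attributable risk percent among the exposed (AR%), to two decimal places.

From the description: a = 1538, b = 1177, c = 189, d = 235.
Risk in exposed = 1538/2715 = 0.56648; risk in unexposed = 189/424 = 0.44575.
RR = 0.56648/0.44575 = 1.27084
AR% = (RR − 1)/RR × 100 = (1.27084 − 1)/1.27084 × 100 = 21.3118%

21.31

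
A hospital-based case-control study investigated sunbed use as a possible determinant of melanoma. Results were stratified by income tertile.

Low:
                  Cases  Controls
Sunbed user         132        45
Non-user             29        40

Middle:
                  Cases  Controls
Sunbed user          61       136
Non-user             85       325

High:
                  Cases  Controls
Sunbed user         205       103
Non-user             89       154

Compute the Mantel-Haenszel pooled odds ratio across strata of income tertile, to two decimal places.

2.72

OR_MH = Σ(aᵢdᵢ/nᵢ) / Σ(bᵢcᵢ/nᵢ), where nᵢ is the stratum total.
Stratum 1 (Low): n = 246; a·d/n = 132·40/246 = 21.4634; b·c/n = 45·29/246 = 5.3049
Stratum 2 (Middle): n = 607; a·d/n = 61·325/607 = 32.6606; b·c/n = 136·85/607 = 19.0445
Stratum 3 (High): n = 551; a·d/n = 205·154/551 = 57.2958; b·c/n = 103·89/551 = 16.6370
OR_MH = (21.4634 + 32.6606 + 57.2958) / (5.3049 + 19.0445 + 16.6370) = 111.4199 / 40.9864 = 2.71846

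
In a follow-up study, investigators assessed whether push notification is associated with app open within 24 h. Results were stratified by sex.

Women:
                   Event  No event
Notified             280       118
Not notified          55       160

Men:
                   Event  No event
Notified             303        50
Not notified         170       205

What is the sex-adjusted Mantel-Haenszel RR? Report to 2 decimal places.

RR_MH = Σ(aᵢ·n₀ᵢ/nᵢ) / Σ(cᵢ·n₁ᵢ/nᵢ), with n₁ᵢ = aᵢ+bᵢ (exposed), n₀ᵢ = cᵢ+dᵢ (unexposed), nᵢ = n₁ᵢ+n₀ᵢ.
Stratum 1 (Women): n₁ = 398, n₀ = 215, n = 613; a·n₀/n = 280·215/613 = 98.2055; c·n₁/n = 55·398/613 = 35.7096
Stratum 2 (Men): n₁ = 353, n₀ = 375, n = 728; a·n₀/n = 303·375/728 = 156.0783; c·n₁/n = 170·353/728 = 82.4313
RR_MH = (98.2055 + 156.0783) / (35.7096 + 82.4313) = 254.2838 / 118.1409 = 2.15238

2.15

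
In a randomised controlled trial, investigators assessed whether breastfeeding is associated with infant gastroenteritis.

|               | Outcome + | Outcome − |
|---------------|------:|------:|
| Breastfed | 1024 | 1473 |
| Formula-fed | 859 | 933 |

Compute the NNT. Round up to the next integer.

15

Risk in treated group = 1024/2497 = 0.41009; risk in control = 859/1792 = 0.47935.
Absolute risk reduction = 0.47935 − 0.41009 = 0.06926
NNT = 1 / ARR = 1 / 0.06926 = 14.438 → round up → 15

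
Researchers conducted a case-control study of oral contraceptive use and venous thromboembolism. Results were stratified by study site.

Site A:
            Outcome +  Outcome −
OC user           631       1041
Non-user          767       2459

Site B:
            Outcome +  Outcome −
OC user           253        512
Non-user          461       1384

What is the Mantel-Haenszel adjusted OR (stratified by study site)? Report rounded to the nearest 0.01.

1.78

OR_MH = Σ(aᵢdᵢ/nᵢ) / Σ(bᵢcᵢ/nᵢ), where nᵢ is the stratum total.
Stratum 1 (Site A): n = 4898; a·d/n = 631·2459/4898 = 316.7883; b·c/n = 1041·767/4898 = 163.0149
Stratum 2 (Site B): n = 2610; a·d/n = 253·1384/2610 = 134.1579; b·c/n = 512·461/2610 = 90.4337
OR_MH = (316.7883 + 134.1579) / (163.0149 + 90.4337) = 450.9461 / 253.4486 = 1.77924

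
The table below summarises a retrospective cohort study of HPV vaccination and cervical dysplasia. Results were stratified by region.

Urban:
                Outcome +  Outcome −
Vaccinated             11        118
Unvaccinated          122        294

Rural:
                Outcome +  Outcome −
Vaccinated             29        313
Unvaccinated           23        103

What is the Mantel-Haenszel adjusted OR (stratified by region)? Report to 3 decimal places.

0.295

OR_MH = Σ(aᵢdᵢ/nᵢ) / Σ(bᵢcᵢ/nᵢ), where nᵢ is the stratum total.
Stratum 1 (Urban): n = 545; a·d/n = 11·294/545 = 5.9339; b·c/n = 118·122/545 = 26.4147
Stratum 2 (Rural): n = 468; a·d/n = 29·103/468 = 6.3825; b·c/n = 313·23/468 = 15.3825
OR_MH = (5.9339 + 6.3825) / (26.4147 + 15.3825) = 12.3164 / 41.7972 = 0.29467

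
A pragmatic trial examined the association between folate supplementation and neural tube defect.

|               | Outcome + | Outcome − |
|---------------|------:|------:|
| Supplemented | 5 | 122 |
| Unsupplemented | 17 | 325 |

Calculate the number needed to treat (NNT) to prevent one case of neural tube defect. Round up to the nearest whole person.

97

Risk in treated group = 5/127 = 0.03937; risk in control = 17/342 = 0.04971.
Absolute risk reduction = 0.04971 − 0.03937 = 0.01034
NNT = 1 / ARR = 1 / 0.01034 = 96.735 → round up → 97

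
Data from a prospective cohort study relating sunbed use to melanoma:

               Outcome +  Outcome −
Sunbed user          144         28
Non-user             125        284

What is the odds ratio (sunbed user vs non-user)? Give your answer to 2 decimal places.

11.68

Cells: a = 144, b = 28, c = 125, d = 284.
OR = (a·d)/(b·c) = (144 × 284) / (28 × 125) = 40896 / 3500 = 11.68457
The odds of melanoma are about 11.68 times as high in the sunbed user group.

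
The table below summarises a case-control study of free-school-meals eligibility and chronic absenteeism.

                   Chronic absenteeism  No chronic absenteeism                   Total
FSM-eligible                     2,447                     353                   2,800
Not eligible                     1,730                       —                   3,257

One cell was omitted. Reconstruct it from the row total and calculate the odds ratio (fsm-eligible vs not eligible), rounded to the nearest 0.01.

The missing cell is in the unexposed row: 3257 − 1730 = 1527.
So a = 2447, b = 353, c = 1730, d = 1527.
OR = (a·d)/(b·c) = (2447 × 1527) / (353 × 1730) = 3736569 / 610690 = 6.11860

6.12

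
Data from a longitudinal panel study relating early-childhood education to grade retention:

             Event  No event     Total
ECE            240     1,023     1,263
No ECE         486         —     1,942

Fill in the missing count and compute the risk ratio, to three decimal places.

0.759

The missing cell is in the unexposed row: 1942 − 486 = 1456.
So a = 240, b = 1023, c = 486, d = 1456.
RR = [a/(a+b)] / [c/(c+d)] = (240/1263) / (486/1942) = 0.19002/0.25026 = 0.75931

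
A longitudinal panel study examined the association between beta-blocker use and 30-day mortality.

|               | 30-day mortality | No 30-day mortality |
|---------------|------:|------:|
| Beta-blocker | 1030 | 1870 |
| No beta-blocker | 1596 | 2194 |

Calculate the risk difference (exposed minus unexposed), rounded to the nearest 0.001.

Cells: a = 1030, b = 1870, c = 1596, d = 2194.
Risk in exposed = 1030/2900 = 0.355172; risk in unexposed = 1596/3790 = 0.421108.
Risk difference = 0.355172 − 0.421108 = -0.065936

-0.066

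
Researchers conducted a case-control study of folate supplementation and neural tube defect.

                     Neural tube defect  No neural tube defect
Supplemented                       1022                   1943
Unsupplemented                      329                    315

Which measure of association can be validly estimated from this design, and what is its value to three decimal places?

0.504

Cells: a = 1022, b = 1943, c = 329, d = 315.
This is a case-control study: participants were sampled on outcome status, so risks in the source population cannot be estimated directly — relative risk is not valid here. The odds ratio is the appropriate measure.
OR = (a·d)/(b·c) = (1022 × 315) / (1943 × 329) = 321930 / 639247 = 0.50361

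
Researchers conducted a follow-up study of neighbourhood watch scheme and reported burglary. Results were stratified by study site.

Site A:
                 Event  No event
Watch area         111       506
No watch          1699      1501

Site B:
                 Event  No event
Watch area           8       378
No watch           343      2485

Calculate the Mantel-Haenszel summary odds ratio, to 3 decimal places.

0.188

OR_MH = Σ(aᵢdᵢ/nᵢ) / Σ(bᵢcᵢ/nᵢ), where nᵢ is the stratum total.
Stratum 1 (Site A): n = 3817; a·d/n = 111·1501/3817 = 43.6497; b·c/n = 506·1699/3817 = 225.2277
Stratum 2 (Site B): n = 3214; a·d/n = 8·2485/3214 = 6.1854; b·c/n = 378·343/3214 = 40.3404
OR_MH = (43.6497 + 6.1854) / (225.2277 + 40.3404) = 49.8352 / 265.5681 = 0.18765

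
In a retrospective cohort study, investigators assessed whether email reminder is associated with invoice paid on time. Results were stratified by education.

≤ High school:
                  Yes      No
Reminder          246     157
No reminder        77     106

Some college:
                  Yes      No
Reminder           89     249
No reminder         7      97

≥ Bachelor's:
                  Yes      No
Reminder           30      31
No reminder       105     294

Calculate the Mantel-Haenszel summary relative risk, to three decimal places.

1.714

RR_MH = Σ(aᵢ·n₀ᵢ/nᵢ) / Σ(cᵢ·n₁ᵢ/nᵢ), with n₁ᵢ = aᵢ+bᵢ (exposed), n₀ᵢ = cᵢ+dᵢ (unexposed), nᵢ = n₁ᵢ+n₀ᵢ.
Stratum 1 (≤ High school): n₁ = 403, n₀ = 183, n = 586; a·n₀/n = 246·183/586 = 76.8225; c·n₁/n = 77·403/586 = 52.9539
Stratum 2 (Some college): n₁ = 338, n₀ = 104, n = 442; a·n₀/n = 89·104/442 = 20.9412; c·n₁/n = 7·338/442 = 5.3529
Stratum 3 (≥ Bachelor's): n₁ = 61, n₀ = 399, n = 460; a·n₀/n = 30·399/460 = 26.0217; c·n₁/n = 105·61/460 = 13.9239
RR_MH = (76.8225 + 20.9412 + 26.0217) / (52.9539 + 5.3529 + 13.9239) = 123.7854 / 72.2308 = 1.71375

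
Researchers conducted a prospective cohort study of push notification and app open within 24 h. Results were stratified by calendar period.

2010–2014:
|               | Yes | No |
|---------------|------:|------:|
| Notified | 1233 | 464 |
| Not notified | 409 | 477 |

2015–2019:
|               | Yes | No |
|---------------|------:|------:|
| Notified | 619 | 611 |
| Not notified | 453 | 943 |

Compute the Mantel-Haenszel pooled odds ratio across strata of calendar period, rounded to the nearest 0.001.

2.516

OR_MH = Σ(aᵢdᵢ/nᵢ) / Σ(bᵢcᵢ/nᵢ), where nᵢ is the stratum total.
Stratum 1 (2010–2014): n = 2583; a·d/n = 1233·477/2583 = 227.6969; b·c/n = 464·409/2583 = 73.4712
Stratum 2 (2015–2019): n = 2626; a·d/n = 619·943/2626 = 222.2837; b·c/n = 611·453/2626 = 105.4010
OR_MH = (227.6969 + 222.2837) / (73.4712 + 105.4010) = 449.9806 / 178.8721 = 2.51565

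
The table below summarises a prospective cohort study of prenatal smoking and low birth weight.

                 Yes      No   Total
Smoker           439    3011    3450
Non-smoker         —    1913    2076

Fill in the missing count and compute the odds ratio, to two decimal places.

1.71

The missing cell is in the unexposed row: 2076 − 1913 = 163.
So a = 439, b = 3011, c = 163, d = 1913.
OR = (a·d)/(b·c) = (439 × 1913) / (3011 × 163) = 839807 / 490793 = 1.71112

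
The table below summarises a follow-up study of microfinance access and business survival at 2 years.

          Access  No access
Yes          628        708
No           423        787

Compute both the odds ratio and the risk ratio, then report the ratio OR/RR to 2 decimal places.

Reading the table with exposure as columns: a = 628 (Access, case), b = 423 (Access, non-case), c = 708 (No access, case), d = 787.
OR = (628·787)/(423·708) = 494236/299484 = 1.65029
Risk in exposed = 628/1051 = 0.59753; risk in unexposed = 708/1495 = 0.47358; RR = 1.26173
OR/RR = 1.65029 / 1.26173 = 1.30796
The outcome is not rare, so the OR lies further from 1 than the RR.

1.31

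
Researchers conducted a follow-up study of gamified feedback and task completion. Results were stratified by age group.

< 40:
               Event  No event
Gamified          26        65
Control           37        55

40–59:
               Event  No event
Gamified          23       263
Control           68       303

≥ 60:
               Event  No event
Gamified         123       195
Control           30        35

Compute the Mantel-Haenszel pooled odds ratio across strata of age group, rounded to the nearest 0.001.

OR_MH = Σ(aᵢdᵢ/nᵢ) / Σ(bᵢcᵢ/nᵢ), where nᵢ is the stratum total.
Stratum 1 (< 40): n = 183; a·d/n = 26·55/183 = 7.8142; b·c/n = 65·37/183 = 13.1421
Stratum 2 (40–59): n = 657; a·d/n = 23·303/657 = 10.6073; b·c/n = 263·68/657 = 27.2207
Stratum 3 (≥ 60): n = 383; a·d/n = 123·35/383 = 11.2402; b·c/n = 195·30/383 = 15.2742
OR_MH = (7.8142 + 10.6073 + 11.2402) / (13.1421 + 27.2207 + 15.2742) = 29.6617 / 55.6369 = 0.53313

0.533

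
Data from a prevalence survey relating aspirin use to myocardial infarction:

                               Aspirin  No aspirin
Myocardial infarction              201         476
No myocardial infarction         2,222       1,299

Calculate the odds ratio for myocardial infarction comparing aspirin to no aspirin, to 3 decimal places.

Reading the table with exposure as columns: a = 201 (Aspirin, case), b = 2222 (Aspirin, non-case), c = 476 (No aspirin, case), d = 1299.
OR = (a·d)/(b·c) = (201 × 1299) / (2222 × 476) = 261099 / 1057672 = 0.24686
Exposure is associated with lower odds of myocardial infarction (OR = 0.25 < 1).

0.247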